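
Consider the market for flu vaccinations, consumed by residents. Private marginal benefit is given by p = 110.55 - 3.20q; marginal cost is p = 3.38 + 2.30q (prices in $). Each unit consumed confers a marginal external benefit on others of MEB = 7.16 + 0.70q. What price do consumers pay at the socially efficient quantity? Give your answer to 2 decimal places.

P = $34.33

Social marginal benefit = demand + MEB = 117.71 - 2.50q.
Set SMB = MC: 117.71 - 2.50q = 3.38 + 2.30q → q* = 23.8188.
Consumer price on the demand curve at q*: 110.55 − 3.20×23.8188 = 34.3298.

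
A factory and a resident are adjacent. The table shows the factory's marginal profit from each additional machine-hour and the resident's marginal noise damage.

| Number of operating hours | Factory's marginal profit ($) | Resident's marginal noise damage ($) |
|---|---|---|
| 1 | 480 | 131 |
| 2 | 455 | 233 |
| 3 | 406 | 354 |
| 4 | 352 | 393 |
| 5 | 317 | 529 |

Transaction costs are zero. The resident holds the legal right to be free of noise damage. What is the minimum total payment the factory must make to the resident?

Efficient level: marginal profit ≥ marginal noise damage through level 3, so k* = 3.
With the resident holding the right, the factory must at least compensate total damage at k*: 131 + 233 + 354 = 718.

$718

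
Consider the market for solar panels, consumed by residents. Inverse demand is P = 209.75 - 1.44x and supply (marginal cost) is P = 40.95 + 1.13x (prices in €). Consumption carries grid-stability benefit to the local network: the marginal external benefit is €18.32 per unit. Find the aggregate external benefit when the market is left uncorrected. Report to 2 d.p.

Market equilibrium (private): 40.95 + 1.13x = 209.75 - 1.44x → x_m = 65.6809.
Total external benefit = MEB × x_m = 18.32 × 65.6809 = 1203.2741.

€1203.27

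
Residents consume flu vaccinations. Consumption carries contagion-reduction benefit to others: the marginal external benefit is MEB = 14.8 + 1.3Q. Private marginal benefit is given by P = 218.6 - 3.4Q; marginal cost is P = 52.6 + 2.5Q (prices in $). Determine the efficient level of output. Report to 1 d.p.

Q* = 39.3

Social marginal benefit = demand + MEB = 233.4 - 2.1Q.
Set SMB = MC: 233.4 - 2.1Q = 52.6 + 2.5Q → Q* = 39.3043.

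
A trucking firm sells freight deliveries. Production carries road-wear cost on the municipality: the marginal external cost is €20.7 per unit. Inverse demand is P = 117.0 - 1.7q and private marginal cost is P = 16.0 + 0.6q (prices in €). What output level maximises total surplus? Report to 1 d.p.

Social marginal cost = private MC + MEC = 36.7 + 0.6q.
Set SMC = demand: 36.7 + 0.6q = 117.0 - 1.7q → q* = 34.9130.

q* = 34.9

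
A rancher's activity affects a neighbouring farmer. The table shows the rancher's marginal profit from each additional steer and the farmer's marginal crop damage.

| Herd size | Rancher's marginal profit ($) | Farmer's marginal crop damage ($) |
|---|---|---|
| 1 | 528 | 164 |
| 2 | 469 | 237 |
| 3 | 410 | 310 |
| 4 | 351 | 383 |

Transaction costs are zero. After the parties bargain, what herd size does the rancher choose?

Bargaining reaches the level where marginal profit last exceeds marginal crop damage.
That holds through level 3 (410 ≥ 310) but not at 4 (351 < 383).

3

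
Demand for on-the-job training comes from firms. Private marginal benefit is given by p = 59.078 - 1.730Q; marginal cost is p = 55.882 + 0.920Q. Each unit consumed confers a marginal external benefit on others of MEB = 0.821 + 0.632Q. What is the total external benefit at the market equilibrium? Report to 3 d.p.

1.450

Market equilibrium (private): 55.882 + 0.920Q = 59.078 - 1.730Q → Q_m = 1.2060.
Total external benefit = ∫₀^{Q_m} (0.821 + 0.632Q) dQ = 0.821×1.2060 + ½×0.632×1.2060² = 1.4497.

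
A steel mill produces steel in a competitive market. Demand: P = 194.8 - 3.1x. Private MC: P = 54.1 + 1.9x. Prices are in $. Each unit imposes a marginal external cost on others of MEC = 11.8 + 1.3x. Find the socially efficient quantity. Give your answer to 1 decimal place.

x* = 20.5

Social marginal cost = private MC + MEC = 65.9 + 3.2x.
Set SMC = demand: 65.9 + 3.2x = 194.8 - 3.1x → x* = 20.4603.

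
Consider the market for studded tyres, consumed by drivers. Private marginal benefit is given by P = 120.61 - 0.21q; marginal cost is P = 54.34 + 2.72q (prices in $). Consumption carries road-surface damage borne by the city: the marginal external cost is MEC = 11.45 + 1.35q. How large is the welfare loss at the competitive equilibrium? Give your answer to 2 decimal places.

DWL = $205.92

Market equilibrium (private): 54.34 + 2.72q = 120.61 - 0.21q → q_m = 22.6177.
Social marginal benefit = demand − MEC = 109.16 - 1.56q.
Set SMB = MC: 109.16 - 1.56q = 54.34 + 2.72q → q* = 12.8084.
Height of the DWL triangle at q_m is MC(q_m) − SMB(q_m) = MEC(q_m) = 41.9840.
DWL = ½ × 9.8093 × 41.9840 = 205.9168.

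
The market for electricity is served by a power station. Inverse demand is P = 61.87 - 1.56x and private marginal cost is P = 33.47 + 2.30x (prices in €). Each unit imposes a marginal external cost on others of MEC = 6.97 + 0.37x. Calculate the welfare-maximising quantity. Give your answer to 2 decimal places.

Social marginal cost = private MC + MEC = 40.44 + 2.67x.
Set SMC = demand: 40.44 + 2.67x = 61.87 - 1.56x → x* = 5.0662.

x* = 5.07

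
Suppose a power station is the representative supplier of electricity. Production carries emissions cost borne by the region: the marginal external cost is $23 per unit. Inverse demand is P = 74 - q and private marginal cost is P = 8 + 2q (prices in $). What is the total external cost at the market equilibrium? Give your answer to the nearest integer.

Market equilibrium (private): 8 + 2q = 74 - q → q_m = 22.0000.
Total external cost = MEC × q_m = 23 × 22.0000 = 506.0000.

$506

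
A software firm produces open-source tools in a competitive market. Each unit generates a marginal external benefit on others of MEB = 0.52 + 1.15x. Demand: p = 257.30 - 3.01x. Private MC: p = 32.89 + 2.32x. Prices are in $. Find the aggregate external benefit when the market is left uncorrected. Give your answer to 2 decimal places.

Market equilibrium (private): 32.89 + 2.32x = 257.30 - 3.01x → x_m = 42.1032.
Total external benefit = ∫₀^{x_m} (0.52 + 1.15x) dx = 0.52×42.1032 + ½×1.15×42.1032² = 1041.1843.

$1041.18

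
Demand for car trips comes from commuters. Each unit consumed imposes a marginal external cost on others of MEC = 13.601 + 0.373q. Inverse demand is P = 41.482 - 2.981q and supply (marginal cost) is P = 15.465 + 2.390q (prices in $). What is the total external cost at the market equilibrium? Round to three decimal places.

Market equilibrium (private): 15.465 + 2.390q = 41.482 - 2.981q → q_m = 4.8440.
Total external cost = ∫₀^{q_m} (13.601 + 0.373q) dq = 13.601×4.8440 + ½×0.373×4.8440² = 70.2593.

$70.259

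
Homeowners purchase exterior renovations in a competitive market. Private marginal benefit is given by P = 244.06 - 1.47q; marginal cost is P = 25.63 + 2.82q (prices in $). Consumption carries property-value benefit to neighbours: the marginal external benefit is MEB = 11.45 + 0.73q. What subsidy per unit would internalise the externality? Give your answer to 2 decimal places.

Social marginal benefit = demand + MEB = 255.51 - 0.74q.
Set SMB = MC: 255.51 - 0.74q = 25.63 + 2.82q → q* = 64.5730.
The Pigouvian subsidy equals MEB at q*: 11.45 + 0.73×64.5730 = 58.5883.

subsidy = $58.59 per unit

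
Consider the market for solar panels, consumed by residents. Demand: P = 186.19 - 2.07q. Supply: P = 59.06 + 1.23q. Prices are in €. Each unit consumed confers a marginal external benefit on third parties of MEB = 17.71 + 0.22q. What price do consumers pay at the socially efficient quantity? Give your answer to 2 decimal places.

P = €88.85

Social marginal benefit = demand + MEB = 203.90 - 1.85q.
Set SMB = MC: 203.90 - 1.85q = 59.06 + 1.23q → q* = 47.0260.
Consumer price on the demand curve at q*: 186.19 − 2.07×47.0260 = 88.8462.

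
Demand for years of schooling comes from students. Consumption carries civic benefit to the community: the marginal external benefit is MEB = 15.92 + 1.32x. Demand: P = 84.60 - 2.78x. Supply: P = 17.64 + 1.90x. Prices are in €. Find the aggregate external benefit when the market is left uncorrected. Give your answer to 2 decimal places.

€362.89

Market equilibrium (private): 17.64 + 1.90x = 84.60 - 2.78x → x_m = 14.3077.
Total external benefit = ∫₀^{x_m} (15.92 + 1.32x) dx = 15.92×14.3077 + ½×1.32×14.3077² = 362.8874.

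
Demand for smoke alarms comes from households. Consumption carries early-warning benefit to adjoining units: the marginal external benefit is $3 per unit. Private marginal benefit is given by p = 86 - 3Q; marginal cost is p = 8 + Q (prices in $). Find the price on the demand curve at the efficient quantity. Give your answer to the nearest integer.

P = $25

Social marginal benefit = demand + MEB = 89 - 3Q.
Set SMB = MC: 89 - 3Q = 8 + Q → Q* = 20.2500.
Consumer price on the demand curve at Q*: 86 − 3×20.2500 = 25.2500.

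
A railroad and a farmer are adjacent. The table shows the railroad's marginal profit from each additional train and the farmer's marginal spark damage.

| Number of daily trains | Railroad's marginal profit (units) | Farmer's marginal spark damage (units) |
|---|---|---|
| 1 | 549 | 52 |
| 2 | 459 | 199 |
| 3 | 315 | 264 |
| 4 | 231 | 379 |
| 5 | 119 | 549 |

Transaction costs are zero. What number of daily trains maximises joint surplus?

3

Bargaining reaches the level where marginal profit last exceeds marginal spark damage.
That holds through level 3 (315 ≥ 264) but not at 4 (231 < 379).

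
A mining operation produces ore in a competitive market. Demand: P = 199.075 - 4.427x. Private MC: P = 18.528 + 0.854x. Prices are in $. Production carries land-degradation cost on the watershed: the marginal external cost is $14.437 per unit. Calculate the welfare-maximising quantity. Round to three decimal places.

x* = 31.454

Social marginal cost = private MC + MEC = 32.965 + 0.854x.
Set SMC = demand: 32.965 + 0.854x = 199.075 - 4.427x → x* = 31.4543.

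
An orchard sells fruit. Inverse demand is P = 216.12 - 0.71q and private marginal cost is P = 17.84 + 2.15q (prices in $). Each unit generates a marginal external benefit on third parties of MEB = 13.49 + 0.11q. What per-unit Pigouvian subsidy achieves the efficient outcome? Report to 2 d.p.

Social marginal cost = private MC − MEB = 4.35 + 2.04q.
Set SMC = demand: 4.35 + 2.04q = 216.12 - 0.71q → q* = 77.0073.
The Pigouvian subsidy equals MEB at q*: 13.49 + 0.11×77.0073 = 21.9608.

subsidy = $21.96 per unit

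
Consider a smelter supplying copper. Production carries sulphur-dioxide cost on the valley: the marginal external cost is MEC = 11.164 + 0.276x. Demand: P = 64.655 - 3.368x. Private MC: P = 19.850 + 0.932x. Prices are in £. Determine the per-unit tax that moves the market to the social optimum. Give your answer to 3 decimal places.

tax = £13.193 per unit

Social marginal cost = private MC + MEC = 31.014 + 1.208x.
Set SMC = demand: 31.014 + 1.208x = 64.655 - 3.368x → x* = 7.3516.
The Pigouvian tax equals MEC at x*: 11.164 + 0.276×7.3516 = 13.1930.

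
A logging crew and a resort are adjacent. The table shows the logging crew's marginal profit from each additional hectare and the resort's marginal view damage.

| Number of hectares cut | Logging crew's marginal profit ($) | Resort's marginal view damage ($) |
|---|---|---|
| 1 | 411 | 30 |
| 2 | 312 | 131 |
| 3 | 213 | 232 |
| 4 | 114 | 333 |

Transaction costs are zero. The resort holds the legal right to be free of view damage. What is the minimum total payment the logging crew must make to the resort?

$161

Efficient level: marginal profit ≥ marginal view damage through level 2, so k* = 2.
With the resort holding the right, the logging crew must at least compensate total damage at k*: 30 + 131 = 161.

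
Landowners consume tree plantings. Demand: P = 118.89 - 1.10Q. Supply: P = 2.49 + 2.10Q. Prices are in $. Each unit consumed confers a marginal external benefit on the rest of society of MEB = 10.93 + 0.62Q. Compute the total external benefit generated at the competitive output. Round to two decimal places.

Market equilibrium (private): 2.49 + 2.10Q = 118.89 - 1.10Q → Q_m = 36.3750.
Total external benefit = ∫₀^{Q_m} (10.93 + 0.62Q) dQ = 10.93×36.3750 + ½×0.62×36.3750² = 807.7523.

$807.75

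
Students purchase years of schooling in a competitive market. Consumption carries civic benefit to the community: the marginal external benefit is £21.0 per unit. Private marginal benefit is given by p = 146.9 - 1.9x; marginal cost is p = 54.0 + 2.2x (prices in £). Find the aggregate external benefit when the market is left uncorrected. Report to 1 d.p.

£475.8

Market equilibrium (private): 54.0 + 2.2x = 146.9 - 1.9x → x_m = 22.6585.
Total external benefit = MEB × x_m = 21.0 × 22.6585 = 475.8285.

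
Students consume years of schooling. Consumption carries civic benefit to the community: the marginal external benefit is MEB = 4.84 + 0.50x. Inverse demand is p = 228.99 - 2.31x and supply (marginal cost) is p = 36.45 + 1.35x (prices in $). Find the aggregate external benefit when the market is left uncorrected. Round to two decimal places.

$946.48

Market equilibrium (private): 36.45 + 1.35x = 228.99 - 2.31x → x_m = 52.6066.
Total external benefit = ∫₀^{x_m} (4.84 + 0.50x) dx = 4.84×52.6066 + ½×0.50×52.6066² = 946.4795.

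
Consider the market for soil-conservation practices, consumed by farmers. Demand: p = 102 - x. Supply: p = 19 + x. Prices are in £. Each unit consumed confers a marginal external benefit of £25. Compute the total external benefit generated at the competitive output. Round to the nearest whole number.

£1038

Market equilibrium (private): 19 + x = 102 - x → x_m = 41.5000.
Total external benefit = MEB × x_m = 25 × 41.5000 = 1037.5000.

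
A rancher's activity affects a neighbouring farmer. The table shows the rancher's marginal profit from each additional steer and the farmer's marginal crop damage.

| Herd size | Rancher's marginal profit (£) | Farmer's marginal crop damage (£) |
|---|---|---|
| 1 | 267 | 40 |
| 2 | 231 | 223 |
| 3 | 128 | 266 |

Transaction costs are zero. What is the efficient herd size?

2

Bargaining reaches the level where marginal profit last exceeds marginal crop damage.
That holds through level 2 (231 ≥ 223) but not at 3 (128 < 266).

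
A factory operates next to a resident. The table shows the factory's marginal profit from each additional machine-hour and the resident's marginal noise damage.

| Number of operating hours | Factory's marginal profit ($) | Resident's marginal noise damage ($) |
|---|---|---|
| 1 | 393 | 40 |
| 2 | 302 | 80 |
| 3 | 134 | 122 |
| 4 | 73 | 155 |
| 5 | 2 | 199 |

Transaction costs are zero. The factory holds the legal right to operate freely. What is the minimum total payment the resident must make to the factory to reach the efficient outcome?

$75

Left alone the factory would choose level 5 (marginal profit stays positive).
Efficient level: k* = 3 (marginal profit ≥ marginal noise damage through 3).
The resident must at least cover the factory's forgone profit from cutting 5→3: 73 + 2 = 75.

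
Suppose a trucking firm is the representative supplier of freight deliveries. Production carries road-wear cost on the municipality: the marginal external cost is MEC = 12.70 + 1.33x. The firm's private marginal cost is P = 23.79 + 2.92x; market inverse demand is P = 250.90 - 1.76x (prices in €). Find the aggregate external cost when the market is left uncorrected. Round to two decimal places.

€2182.34

Market equilibrium (private): 23.79 + 2.92x = 250.90 - 1.76x → x_m = 48.5278.
Total external cost = ∫₀^{x_m} (12.70 + 1.33x) dx = 12.70×48.5278 + ½×1.33×48.5278² = 2182.3431.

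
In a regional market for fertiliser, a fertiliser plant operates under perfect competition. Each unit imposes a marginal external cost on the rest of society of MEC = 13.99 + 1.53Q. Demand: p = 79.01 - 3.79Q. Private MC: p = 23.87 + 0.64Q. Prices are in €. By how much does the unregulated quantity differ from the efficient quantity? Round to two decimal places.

5.54 units

Market equilibrium (private): 23.87 + 0.64Q = 79.01 - 3.79Q → Q_m = 12.4470.
Social marginal cost = private MC + MEC = 37.86 + 2.17Q.
Set SMC = demand: 37.86 + 2.17Q = 79.01 - 3.79Q → Q* = 6.9044.
Gap = |12.4470 − 6.9044| = 5.5426.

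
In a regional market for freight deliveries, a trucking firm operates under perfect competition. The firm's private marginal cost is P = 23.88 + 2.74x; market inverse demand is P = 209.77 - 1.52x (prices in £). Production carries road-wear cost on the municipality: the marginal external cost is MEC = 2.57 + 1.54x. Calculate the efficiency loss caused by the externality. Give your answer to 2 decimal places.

DWL = £419.64

Market equilibrium (private): 23.88 + 2.74x = 209.77 - 1.52x → x_m = 43.6362.
Social marginal cost = private MC + MEC = 26.45 + 4.28x.
Set SMC = demand: 26.45 + 4.28x = 209.77 - 1.52x → x* = 31.6069.
Between x* and x_m the wedge SMC − demand runs linearly from 0 to MEC(x_m), so the loss is a triangle.
DWL = ½ × 12.0293 × 69.7697 = 419.6403.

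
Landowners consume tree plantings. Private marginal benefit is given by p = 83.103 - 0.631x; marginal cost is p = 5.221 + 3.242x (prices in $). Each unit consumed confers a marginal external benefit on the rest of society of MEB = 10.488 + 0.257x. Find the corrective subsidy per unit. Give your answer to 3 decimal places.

Social marginal benefit = demand + MEB = 93.591 - 0.374x.
Set SMB = MC: 93.591 - 0.374x = 5.221 + 3.242x → x* = 24.4386.
The Pigouvian subsidy equals MEB at x*: 10.488 + 0.257×24.4386 = 16.7687.

subsidy = $16.769 per unit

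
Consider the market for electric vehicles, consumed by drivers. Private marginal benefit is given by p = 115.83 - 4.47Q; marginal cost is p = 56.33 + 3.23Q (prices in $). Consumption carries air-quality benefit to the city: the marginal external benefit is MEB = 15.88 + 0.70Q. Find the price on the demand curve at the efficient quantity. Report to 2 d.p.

Social marginal benefit = demand + MEB = 131.71 - 3.77Q.
Set SMB = MC: 131.71 - 3.77Q = 56.33 + 3.23Q → Q* = 10.7686.
Consumer price on the demand curve at Q*: 115.83 − 4.47×10.7686 = 67.6944.

P = $67.69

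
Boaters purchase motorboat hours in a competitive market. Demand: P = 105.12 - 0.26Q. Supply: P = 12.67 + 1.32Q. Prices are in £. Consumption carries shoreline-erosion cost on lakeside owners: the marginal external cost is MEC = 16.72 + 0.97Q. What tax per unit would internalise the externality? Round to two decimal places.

tax = £45.53 per unit

Social marginal benefit = demand − MEC = 88.40 - 1.23Q.
Set SMB = MC: 88.40 - 1.23Q = 12.67 + 1.32Q → Q* = 29.6980.
The Pigouvian tax equals MEC at Q*: 16.72 + 0.97×29.6980 = 45.5271.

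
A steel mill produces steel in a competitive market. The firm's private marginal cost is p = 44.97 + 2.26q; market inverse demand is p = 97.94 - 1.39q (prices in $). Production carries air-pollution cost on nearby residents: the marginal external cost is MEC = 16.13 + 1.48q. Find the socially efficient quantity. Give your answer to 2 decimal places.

q* = 7.18

Social marginal cost = private MC + MEC = 61.10 + 3.74q.
Set SMC = demand: 61.10 + 3.74q = 97.94 - 1.39q → q* = 7.1813.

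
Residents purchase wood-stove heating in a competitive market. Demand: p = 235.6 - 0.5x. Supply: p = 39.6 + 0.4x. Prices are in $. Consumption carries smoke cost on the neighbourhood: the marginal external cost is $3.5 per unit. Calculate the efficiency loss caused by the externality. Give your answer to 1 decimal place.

DWL = $6.8

Market equilibrium (private): 39.6 + 0.4x = 235.6 - 0.5x → x_m = 217.7778.
Social marginal benefit = demand − MEC = 232.1 - 0.5x.
Set SMB = MC: 232.1 - 0.5x = 39.6 + 0.4x → x* = 213.8889.
The loss is the area between SMB and MC from x* to x_m; with linear curves that's a triangle of height MEC(x_m).
DWL = ½ × 3.8889 × 3.5000 = 6.8056.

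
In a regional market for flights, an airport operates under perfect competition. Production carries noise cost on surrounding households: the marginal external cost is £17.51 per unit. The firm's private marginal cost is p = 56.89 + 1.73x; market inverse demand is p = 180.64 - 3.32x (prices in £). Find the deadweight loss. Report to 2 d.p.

Market equilibrium (private): 56.89 + 1.73x = 180.64 - 3.32x → x_m = 24.5050.
Social marginal cost = private MC + MEC = 74.40 + 1.73x.
Set SMC = demand: 74.40 + 1.73x = 180.64 - 3.32x → x* = 21.0376.
Height of the DWL triangle at x_m is SMC(x_m) − demand(x_m) = MEC(x_m) = 17.5100.
DWL = ½ × 3.4674 × 17.5100 = 30.3571.

DWL = £30.36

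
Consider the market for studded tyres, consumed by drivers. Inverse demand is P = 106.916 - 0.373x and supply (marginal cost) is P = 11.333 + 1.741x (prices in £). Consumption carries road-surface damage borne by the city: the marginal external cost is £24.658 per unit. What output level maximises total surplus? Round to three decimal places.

Social marginal benefit = demand − MEC = 82.258 - 0.373x.
Set SMB = MC: 82.258 - 0.373x = 11.333 + 1.741x → x* = 33.5501.

x* = 33.550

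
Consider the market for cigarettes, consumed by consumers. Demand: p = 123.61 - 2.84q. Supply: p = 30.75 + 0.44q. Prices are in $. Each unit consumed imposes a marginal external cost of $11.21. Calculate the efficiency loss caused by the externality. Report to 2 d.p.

DWL = $19.16

Market equilibrium (private): 30.75 + 0.44q = 123.61 - 2.84q → q_m = 28.3110.
Social marginal benefit = demand − MEC = 112.40 - 2.84q.
Set SMB = MC: 112.40 - 2.84q = 30.75 + 0.44q → q* = 24.8933.
Between q* and q_m the wedge MC − SMB runs linearly from 0 to MEC(q_m), so the loss is a triangle.
DWL = ½ × 3.4177 × 11.2100 = 19.1562.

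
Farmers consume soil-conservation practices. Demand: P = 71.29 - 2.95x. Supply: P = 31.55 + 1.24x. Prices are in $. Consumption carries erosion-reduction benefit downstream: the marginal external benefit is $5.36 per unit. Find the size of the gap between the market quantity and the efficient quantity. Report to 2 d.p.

1.28 units

Market equilibrium (private): 31.55 + 1.24x = 71.29 - 2.95x → x_m = 9.4845.
Social marginal benefit = demand + MEB = 76.65 - 2.95x.
Set SMB = MC: 76.65 - 2.95x = 31.55 + 1.24x → x* = 10.7637.
Gap = |9.4845 − 10.7637| = 1.2792.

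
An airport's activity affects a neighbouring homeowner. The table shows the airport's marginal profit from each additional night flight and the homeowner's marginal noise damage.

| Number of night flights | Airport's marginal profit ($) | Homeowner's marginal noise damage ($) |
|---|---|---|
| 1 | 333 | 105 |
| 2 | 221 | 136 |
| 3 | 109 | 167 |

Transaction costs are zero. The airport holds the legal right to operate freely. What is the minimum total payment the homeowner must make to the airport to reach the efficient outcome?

Left alone the airport would choose level 3 (marginal profit stays positive).
Efficient level: k* = 2 (marginal profit ≥ marginal noise damage through 2).
The homeowner must at least cover the airport's forgone profit from cutting 3→2: 109 = 109.

$109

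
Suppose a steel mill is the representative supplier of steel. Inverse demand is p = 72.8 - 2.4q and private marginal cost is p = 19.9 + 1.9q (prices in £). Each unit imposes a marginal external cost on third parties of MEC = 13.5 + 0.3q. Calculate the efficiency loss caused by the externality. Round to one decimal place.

DWL = £32.1

Market equilibrium (private): 19.9 + 1.9q = 72.8 - 2.4q → q_m = 12.3023.
Social marginal cost = private MC + MEC = 33.4 + 2.2q.
Set SMC = demand: 33.4 + 2.2q = 72.8 - 2.4q → q* = 8.5652.
The welfare-loss triangle has base |q_m − q*| and height MEC(q_m) (the vertical gap between SMC and demand is zero at q* and MEC at q_m).
DWL = ½ × 3.7371 × 17.1907 = 32.1217.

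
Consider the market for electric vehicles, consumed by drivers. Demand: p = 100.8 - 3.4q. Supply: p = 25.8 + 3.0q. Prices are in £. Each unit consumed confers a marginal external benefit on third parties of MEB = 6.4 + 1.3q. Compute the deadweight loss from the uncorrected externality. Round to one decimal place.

Market equilibrium (private): 25.8 + 3.0q = 100.8 - 3.4q → q_m = 11.7188.
Social marginal benefit = demand + MEB = 107.2 - 2.1q.
Set SMB = MC: 107.2 - 2.1q = 25.8 + 3.0q → q* = 15.9608.
Between q* and q_m the wedge SMB − MC runs linearly from 0 to MEB(q_m), so the loss is a triangle.
DWL = ½ × 4.2420 × 21.6344 = 45.8866.

DWL = £45.9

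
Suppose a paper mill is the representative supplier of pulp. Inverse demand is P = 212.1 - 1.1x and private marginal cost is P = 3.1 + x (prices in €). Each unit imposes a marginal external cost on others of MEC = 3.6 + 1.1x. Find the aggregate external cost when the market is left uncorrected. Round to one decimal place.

Market equilibrium (private): 3.1 + x = 212.1 - 1.1x → x_m = 99.5238.
Total external cost = ∫₀^{x_m} (3.6 + 1.1x) dx = 3.6×99.5238 + ½×1.1×99.5238² = 5806.0284.

€5806.0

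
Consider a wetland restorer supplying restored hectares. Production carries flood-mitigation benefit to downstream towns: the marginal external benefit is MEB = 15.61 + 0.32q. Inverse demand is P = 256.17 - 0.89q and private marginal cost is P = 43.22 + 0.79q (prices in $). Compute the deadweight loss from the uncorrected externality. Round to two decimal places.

Market equilibrium (private): 43.22 + 0.79q = 256.17 - 0.89q → q_m = 126.7560.
Social marginal cost = private MC − MEB = 27.61 + 0.47q.
Set SMC = demand: 27.61 + 0.47q = 256.17 - 0.89q → q* = 168.0588.
The welfare-loss triangle has base |q_m − q*| and height MEB(q_m) (the vertical gap between SMC and demand is zero at q* and MEB at q_m).
DWL = ½ × 41.3028 × 56.1719 = 1160.0284.

DWL = $1160.03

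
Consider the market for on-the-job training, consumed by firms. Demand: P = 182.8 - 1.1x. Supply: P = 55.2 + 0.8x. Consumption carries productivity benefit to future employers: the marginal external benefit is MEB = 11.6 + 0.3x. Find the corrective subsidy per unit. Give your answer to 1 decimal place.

Social marginal benefit = demand + MEB = 194.4 - 0.8x.
Set SMB = MC: 194.4 - 0.8x = 55.2 + 0.8x → x* = 87.0000.
The Pigouvian subsidy equals MEB at x*: 11.6 + 0.3×87.0000 = 37.7000.

subsidy = 37.7 per unit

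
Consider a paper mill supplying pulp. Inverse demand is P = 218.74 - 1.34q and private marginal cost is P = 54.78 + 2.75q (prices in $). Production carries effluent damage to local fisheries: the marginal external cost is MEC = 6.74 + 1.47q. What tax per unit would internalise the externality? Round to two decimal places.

Social marginal cost = private MC + MEC = 61.52 + 4.22q.
Set SMC = demand: 61.52 + 4.22q = 218.74 - 1.34q → q* = 28.2770.
The Pigouvian tax equals MEC at q*: 6.74 + 1.47×28.2770 = 48.3072.

tax = $48.31 per unit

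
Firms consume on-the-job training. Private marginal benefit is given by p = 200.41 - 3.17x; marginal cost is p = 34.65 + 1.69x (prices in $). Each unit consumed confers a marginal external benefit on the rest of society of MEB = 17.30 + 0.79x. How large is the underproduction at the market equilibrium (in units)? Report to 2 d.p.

Market equilibrium (private): 34.65 + 1.69x = 200.41 - 3.17x → x_m = 34.1070.
Social marginal benefit = demand + MEB = 217.71 - 2.38x.
Set SMB = MC: 217.71 - 2.38x = 34.65 + 1.69x → x* = 44.9779.
Gap = |34.1070 − 44.9779| = 10.8709.

10.87 units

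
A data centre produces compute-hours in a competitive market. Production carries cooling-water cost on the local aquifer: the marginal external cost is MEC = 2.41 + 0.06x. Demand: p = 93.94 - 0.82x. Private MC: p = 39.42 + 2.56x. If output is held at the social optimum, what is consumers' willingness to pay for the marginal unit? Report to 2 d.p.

Social marginal cost = private MC + MEC = 41.83 + 2.62x.
Set SMC = demand: 41.83 + 2.62x = 93.94 - 0.82x → x* = 15.1483.
Consumer price on the demand curve at x*: 93.94 − 0.82×15.1483 = 81.5184.

P = 81.52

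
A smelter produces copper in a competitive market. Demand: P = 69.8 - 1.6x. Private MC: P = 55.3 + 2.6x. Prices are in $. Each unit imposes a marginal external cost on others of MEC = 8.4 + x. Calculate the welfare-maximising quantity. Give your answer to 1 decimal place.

x* = 1.2

Social marginal cost = private MC + MEC = 63.7 + 3.6x.
Set SMC = demand: 63.7 + 3.6x = 69.8 - 1.6x → x* = 1.1731.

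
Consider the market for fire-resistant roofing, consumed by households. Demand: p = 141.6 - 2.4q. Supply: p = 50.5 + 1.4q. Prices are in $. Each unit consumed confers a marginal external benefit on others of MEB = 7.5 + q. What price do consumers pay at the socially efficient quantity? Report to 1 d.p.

P = $57.1

Social marginal benefit = demand + MEB = 149.1 - 1.4q.
Set SMB = MC: 149.1 - 1.4q = 50.5 + 1.4q → q* = 35.2143.
Consumer price on the demand curve at q*: 141.6 − 2.4×35.2143 = 57.0857.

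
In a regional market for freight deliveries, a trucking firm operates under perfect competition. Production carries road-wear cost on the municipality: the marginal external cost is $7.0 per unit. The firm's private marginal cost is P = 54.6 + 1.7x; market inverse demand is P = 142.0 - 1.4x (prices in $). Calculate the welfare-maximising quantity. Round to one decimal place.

x* = 25.9

Social marginal cost = private MC + MEC = 61.6 + 1.7x.
Set SMC = demand: 61.6 + 1.7x = 142.0 - 1.4x → x* = 25.9355.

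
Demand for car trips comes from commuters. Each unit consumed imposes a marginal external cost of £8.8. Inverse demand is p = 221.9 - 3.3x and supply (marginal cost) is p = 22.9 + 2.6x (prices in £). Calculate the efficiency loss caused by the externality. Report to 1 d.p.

Market equilibrium (private): 22.9 + 2.6x = 221.9 - 3.3x → x_m = 33.7288.
Social marginal benefit = demand − MEC = 213.1 - 3.3x.
Set SMB = MC: 213.1 - 3.3x = 22.9 + 2.6x → x* = 32.2373.
The loss is the area between SMB and MC from x* to x_m; with linear curves that's a triangle of height MEC(x_m).
DWL = ½ × 1.4915 × 8.8000 = 6.5626.

DWL = £6.6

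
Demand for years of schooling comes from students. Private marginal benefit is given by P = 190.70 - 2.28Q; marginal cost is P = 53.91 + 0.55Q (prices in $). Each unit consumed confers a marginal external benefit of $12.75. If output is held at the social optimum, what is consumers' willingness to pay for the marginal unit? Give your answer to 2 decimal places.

Social marginal benefit = demand + MEB = 203.45 - 2.28Q.
Set SMB = MC: 203.45 - 2.28Q = 53.91 + 0.55Q → Q* = 52.8410.
Consumer price on the demand curve at Q*: 190.70 − 2.28×52.8410 = 70.2225.

P = $70.22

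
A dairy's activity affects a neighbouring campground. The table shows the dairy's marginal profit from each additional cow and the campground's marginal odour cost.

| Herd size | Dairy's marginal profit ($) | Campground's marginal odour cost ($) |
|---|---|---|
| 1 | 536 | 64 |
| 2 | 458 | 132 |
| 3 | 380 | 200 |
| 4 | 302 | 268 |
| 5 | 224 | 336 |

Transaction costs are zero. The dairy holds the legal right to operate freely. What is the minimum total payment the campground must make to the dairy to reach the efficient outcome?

$224

Left alone the dairy would choose level 5 (marginal profit stays positive).
Efficient level: k* = 4 (marginal profit ≥ marginal odour cost through 4).
The campground must at least cover the dairy's forgone profit from cutting 5→4: 224 = 224.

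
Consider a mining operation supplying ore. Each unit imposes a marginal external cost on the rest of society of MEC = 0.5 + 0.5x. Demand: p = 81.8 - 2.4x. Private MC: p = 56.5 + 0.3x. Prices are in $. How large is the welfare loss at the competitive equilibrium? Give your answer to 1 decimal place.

DWL = $4.2

Market equilibrium (private): 56.5 + 0.3x = 81.8 - 2.4x → x_m = 9.3704.
Social marginal cost = private MC + MEC = 57.0 + 0.8x.
Set SMC = demand: 57.0 + 0.8x = 81.8 - 2.4x → x* = 7.7500.
Height of the DWL triangle at x_m is SMC(x_m) − demand(x_m) = MEC(x_m) = 5.1852.
DWL = ½ × 1.6204 × 5.1852 = 4.2010.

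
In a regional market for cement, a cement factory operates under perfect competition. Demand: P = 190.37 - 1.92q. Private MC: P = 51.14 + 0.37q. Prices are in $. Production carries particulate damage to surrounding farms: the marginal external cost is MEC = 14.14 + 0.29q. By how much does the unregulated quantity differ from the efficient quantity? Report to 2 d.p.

12.31 units

Market equilibrium (private): 51.14 + 0.37q = 190.37 - 1.92q → q_m = 60.7991.
Social marginal cost = private MC + MEC = 65.28 + 0.66q.
Set SMC = demand: 65.28 + 0.66q = 190.37 - 1.92q → q* = 48.4845.
Gap = |60.7991 − 48.4845| = 12.3146.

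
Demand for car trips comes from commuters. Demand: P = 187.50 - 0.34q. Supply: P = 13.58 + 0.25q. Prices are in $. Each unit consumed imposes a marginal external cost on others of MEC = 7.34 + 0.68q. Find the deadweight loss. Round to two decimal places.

DWL = $16998.72

Market equilibrium (private): 13.58 + 0.25q = 187.50 - 0.34q → q_m = 294.7797.
Social marginal benefit = demand − MEC = 180.16 - 1.02q.
Set SMB = MC: 180.16 - 1.02q = 13.58 + 0.25q → q* = 131.1654.
The loss is the area between SMB and MC from q* to q_m; with linear curves that's a triangle of height MEC(q_m).
DWL = ½ × 163.6143 × 207.7902 = 16998.7241.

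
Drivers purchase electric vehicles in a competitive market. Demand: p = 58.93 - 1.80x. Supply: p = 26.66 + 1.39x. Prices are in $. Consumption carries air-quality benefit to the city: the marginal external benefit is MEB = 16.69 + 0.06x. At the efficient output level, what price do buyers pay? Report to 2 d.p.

P = $30.77

Social marginal benefit = demand + MEB = 75.62 - 1.74x.
Set SMB = MC: 75.62 - 1.74x = 26.66 + 1.39x → x* = 15.6422.
Consumer price on the demand curve at x*: 58.93 − 1.80×15.6422 = 30.7740.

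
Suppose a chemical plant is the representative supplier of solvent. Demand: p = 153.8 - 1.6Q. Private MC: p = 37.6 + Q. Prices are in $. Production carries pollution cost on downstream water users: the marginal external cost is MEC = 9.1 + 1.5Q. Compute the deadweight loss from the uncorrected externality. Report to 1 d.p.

DWL = $707.0

Market equilibrium (private): 37.6 + Q = 153.8 - 1.6Q → Q_m = 44.6923.
Social marginal cost = private MC + MEC = 46.7 + 2.5Q.
Set SMC = demand: 46.7 + 2.5Q = 153.8 - 1.6Q → Q* = 26.1220.
The welfare-loss triangle has base |Q_m − Q*| and height MEC(Q_m) (the vertical gap between SMC and demand is zero at Q* and MEC at Q_m).
DWL = ½ × 18.5703 × 76.1385 = 706.9574.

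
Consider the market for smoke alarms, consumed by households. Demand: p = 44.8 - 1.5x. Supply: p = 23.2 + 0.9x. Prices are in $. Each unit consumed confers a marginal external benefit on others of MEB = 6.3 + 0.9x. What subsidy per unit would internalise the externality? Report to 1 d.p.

subsidy = $23.0 per unit

Social marginal benefit = demand + MEB = 51.1 - 0.6x.
Set SMB = MC: 51.1 - 0.6x = 23.2 + 0.9x → x* = 18.6000.
The Pigouvian subsidy equals MEB at x*: 6.3 + 0.9×18.6000 = 23.0400.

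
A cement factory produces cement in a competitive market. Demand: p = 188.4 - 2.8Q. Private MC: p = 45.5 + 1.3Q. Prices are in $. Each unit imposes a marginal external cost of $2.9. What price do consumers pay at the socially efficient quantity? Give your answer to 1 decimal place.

Social marginal cost = private MC + MEC = 48.4 + 1.3Q.
Set SMC = demand: 48.4 + 1.3Q = 188.4 - 2.8Q → Q* = 34.1463.
Consumer price on the demand curve at Q*: 188.4 − 2.8×34.1463 = 92.7904.

P = $92.8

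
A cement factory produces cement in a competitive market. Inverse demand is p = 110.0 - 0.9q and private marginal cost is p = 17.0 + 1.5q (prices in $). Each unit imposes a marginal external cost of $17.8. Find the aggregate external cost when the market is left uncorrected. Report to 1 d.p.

Market equilibrium (private): 17.0 + 1.5q = 110.0 - 0.9q → q_m = 38.7500.
Total external cost = MEC × q_m = 17.8 × 38.7500 = 689.7500.

$689.8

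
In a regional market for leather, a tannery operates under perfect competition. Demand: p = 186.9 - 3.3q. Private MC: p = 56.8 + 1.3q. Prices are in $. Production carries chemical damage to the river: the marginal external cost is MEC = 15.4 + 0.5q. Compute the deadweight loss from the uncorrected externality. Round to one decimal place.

Market equilibrium (private): 56.8 + 1.3q = 186.9 - 3.3q → q_m = 28.2826.
Social marginal cost = private MC + MEC = 72.2 + 1.8q.
Set SMC = demand: 72.2 + 1.8q = 186.9 - 3.3q → q* = 22.4902.
The loss is the area between SMC and demand from q* to q_m; with linear curves that's a triangle of height MEC(q_m).
DWL = ½ × 5.7924 × 29.5413 = 85.5575.

DWL = $85.6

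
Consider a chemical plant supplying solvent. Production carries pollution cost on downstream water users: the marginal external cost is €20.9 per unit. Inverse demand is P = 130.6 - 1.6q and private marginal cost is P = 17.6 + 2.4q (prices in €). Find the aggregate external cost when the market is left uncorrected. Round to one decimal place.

€590.4

Market equilibrium (private): 17.6 + 2.4q = 130.6 - 1.6q → q_m = 28.2500.
Total external cost = MEC × q_m = 20.9 × 28.2500 = 590.4250.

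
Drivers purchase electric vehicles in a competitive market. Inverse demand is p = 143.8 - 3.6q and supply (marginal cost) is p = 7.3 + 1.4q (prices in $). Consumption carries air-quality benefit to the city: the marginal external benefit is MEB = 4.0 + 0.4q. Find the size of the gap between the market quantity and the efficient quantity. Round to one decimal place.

Market equilibrium (private): 7.3 + 1.4q = 143.8 - 3.6q → q_m = 27.3000.
Social marginal benefit = demand + MEB = 147.8 - 3.2q.
Set SMB = MC: 147.8 - 3.2q = 7.3 + 1.4q → q* = 30.5435.
Gap = |27.3000 − 30.5435| = 3.2435.

3.2 units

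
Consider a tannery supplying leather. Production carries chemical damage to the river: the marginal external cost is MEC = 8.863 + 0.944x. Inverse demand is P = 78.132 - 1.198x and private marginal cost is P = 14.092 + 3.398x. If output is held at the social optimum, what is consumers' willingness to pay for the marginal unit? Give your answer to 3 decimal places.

Social marginal cost = private MC + MEC = 22.955 + 4.342x.
Set SMC = demand: 22.955 + 4.342x = 78.132 - 1.198x → x* = 9.9597.
Consumer price on the demand curve at x*: 78.132 − 1.198×9.9597 = 66.2003.

P = 66.200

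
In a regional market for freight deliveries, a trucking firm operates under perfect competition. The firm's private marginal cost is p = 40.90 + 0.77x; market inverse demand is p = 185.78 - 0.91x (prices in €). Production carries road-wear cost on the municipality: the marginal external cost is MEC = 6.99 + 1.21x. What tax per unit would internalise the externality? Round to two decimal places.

Social marginal cost = private MC + MEC = 47.89 + 1.98x.
Set SMC = demand: 47.89 + 1.98x = 185.78 - 0.91x → x* = 47.7128.
The Pigouvian tax equals MEC at x*: 6.99 + 1.21×47.7128 = 64.7225.

tax = €64.72 per unit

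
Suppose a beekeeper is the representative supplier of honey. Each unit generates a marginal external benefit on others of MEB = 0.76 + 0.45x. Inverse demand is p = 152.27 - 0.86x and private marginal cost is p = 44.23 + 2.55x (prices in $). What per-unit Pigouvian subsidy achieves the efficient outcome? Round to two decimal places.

subsidy = $17.30 per unit

Social marginal cost = private MC − MEB = 43.47 + 2.10x.
Set SMC = demand: 43.47 + 2.10x = 152.27 - 0.86x → x* = 36.7568.
The Pigouvian subsidy equals MEB at x*: 0.76 + 0.45×36.7568 = 17.3006.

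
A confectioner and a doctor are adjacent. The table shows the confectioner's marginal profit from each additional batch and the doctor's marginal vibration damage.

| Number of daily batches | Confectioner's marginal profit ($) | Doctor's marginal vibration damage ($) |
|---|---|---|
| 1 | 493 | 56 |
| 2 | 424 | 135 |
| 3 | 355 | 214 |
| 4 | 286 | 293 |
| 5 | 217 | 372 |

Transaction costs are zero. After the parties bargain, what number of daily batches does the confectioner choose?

Bargaining reaches the level where marginal profit last exceeds marginal vibration damage.
That holds through level 3 (355 ≥ 214) but not at 4 (286 < 293).

3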